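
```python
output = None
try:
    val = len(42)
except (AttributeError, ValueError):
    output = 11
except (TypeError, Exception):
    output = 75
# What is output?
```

Step-by-step execution trace:
1. `val = len(42)` raises TypeError.
2. `except (AttributeError, ValueError)` does not match TypeError; skipped.
3. `except (TypeError, Exception)` matches (TypeError is in the tuple) → output = 75.
Result: 75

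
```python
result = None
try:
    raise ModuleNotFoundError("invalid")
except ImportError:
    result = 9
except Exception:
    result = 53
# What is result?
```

Step-by-step execution trace:
1. `raise ModuleNotFoundError(...)` raises ModuleNotFoundError.
2. `except ImportError` matches (ModuleNotFoundError is a subclass of ImportError) → result = 9.
3. `except Exception` is not reached.
Result: 9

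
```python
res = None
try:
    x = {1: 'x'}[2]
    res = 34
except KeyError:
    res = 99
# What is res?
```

Step-by-step execution trace:
1. `x = {1: 'x'}[2]` raises KeyError.
2. `res = 34` is not reached.
3. `except KeyError` matches → res = 99.
Result: 99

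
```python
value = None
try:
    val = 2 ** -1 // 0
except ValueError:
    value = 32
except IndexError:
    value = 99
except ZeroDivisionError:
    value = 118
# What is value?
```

Step-by-step execution trace:
1. `val = 2 ** -1 // 0` raises ZeroDivisionError.
2. `except ValueError` does not match ZeroDivisionError; skipped.
3. `except IndexError` does not match ZeroDivisionError; skipped.
4. `except ZeroDivisionError` matches → value = 118.
Result: 118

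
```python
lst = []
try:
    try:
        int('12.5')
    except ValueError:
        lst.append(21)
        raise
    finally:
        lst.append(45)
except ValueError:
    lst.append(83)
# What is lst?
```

Step-by-step execution trace:
1. Inner try: `int('12.5')` raises ValueError.
2. Inner `except ValueError` matches → `lst.append(21)` → lst = [21].
3. bare `raise` re-raises ValueError.
4. Inner `finally` runs during unwinding: `lst.append(45)` → lst = [21, 45].
5. Outer `except ValueError` matches → `lst.append(83)` → lst = [21, 45, 83].
Result: [21, 45, 83]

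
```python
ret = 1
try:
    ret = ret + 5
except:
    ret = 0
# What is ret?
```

Step-by-step execution trace:
1. ret starts at 1.
2. try: `ret = ret + 5` → ret = 6. No exception raised.
3. `except` is skipped.
Result: 6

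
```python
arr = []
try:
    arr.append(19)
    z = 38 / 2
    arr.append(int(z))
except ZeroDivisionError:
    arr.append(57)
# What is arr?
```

Step-by-step execution trace:
1. try: `arr.append(19)` → arr = [19].
2. `z = 38 / 2` → z = 19.0. No exception raised.
3. `arr.append(int(z))` → arr = [19, 19].
4. `except ZeroDivisionError` is skipped (no exception was raised).
Result: [19, 19]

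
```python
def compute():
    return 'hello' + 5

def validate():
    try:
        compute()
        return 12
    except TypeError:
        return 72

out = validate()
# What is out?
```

Step-by-step execution trace:
1. `validate()` calls `compute()`.
2. `compute()` evaluates `'hello' + 5`, which raises TypeError; it propagates to the caller.
3. `return 12` is not reached.
4. `except TypeError` in validate matches → returns 72.
5. out = 72.
Result: 72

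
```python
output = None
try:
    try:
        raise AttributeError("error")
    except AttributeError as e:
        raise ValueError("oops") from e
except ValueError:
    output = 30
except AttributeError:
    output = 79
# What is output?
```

Step-by-step execution trace:
1. Inner try raises AttributeError; inner `except AttributeError as e` catches it.
2. `raise ValueError(...) from e` raises ValueError (AttributeError is attached as __cause__, but only ValueError is active).
3. Outer `except ValueError` matches → output = 30.
4. `except AttributeError` is not reached.
Result: 30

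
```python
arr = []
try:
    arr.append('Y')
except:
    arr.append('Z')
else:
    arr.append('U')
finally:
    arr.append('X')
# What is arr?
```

Step-by-step execution trace:
1. try: `arr.append('Y')` → arr = ['Y']. No exception raised.
2. `except` is skipped.
3. `else` runs: `arr.append('U')` → arr = ['Y', 'U'].
4. `finally` always runs: `arr.append('X')` → arr = ['Y', 'U', 'X'].
Result: ['Y', 'U', 'X']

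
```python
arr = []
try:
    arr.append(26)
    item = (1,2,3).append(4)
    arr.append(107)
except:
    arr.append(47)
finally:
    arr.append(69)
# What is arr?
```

Step-by-step execution trace:
1. try: `arr.append(26)` → arr = [26].
2. `item = (1,2,3).append(4)` raises AttributeError; `arr.append(107)` is not reached.
3. bare `except` matches → `arr.append(47)` → arr = [26, 47].
4. finally always runs: `arr.append(69)` → arr = [26, 47, 69].
Result: [26, 47, 69]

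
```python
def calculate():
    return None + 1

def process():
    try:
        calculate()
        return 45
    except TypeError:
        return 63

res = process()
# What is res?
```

Step-by-step execution trace:
1. `process()` calls `calculate()`.
2. `calculate()` evaluates `None + 1`, which raises TypeError; it propagates to the caller.
3. `return 45` is not reached.
4. `except TypeError` in process matches → returns 63.
5. res = 63.
Result: 63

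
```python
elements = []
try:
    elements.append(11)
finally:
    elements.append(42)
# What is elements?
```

Step-by-step execution trace:
1. try: `elements.append(11)` → elements = [11].
2. The try body completes without raising.
3. finally always runs: `elements.append(42)` → elements = [11, 42].
Result: [11, 42]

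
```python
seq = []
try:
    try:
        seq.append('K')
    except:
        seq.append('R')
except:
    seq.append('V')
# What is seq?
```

Step-by-step execution trace:
1. Inner try: `seq.append('K')` → seq = ['K']. No exception raised.
2. Inner `except` is skipped.
3. Inner try completes normally; outer `except` is skipped.
Result: ['K']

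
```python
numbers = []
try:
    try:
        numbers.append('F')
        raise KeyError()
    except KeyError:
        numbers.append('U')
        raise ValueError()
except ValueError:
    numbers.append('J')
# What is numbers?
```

Step-by-step execution trace:
1. Inner try: `numbers.append('F')` → numbers = ['F'].
2. `raise KeyError()` raises KeyError.
3. Inner `except KeyError` matches → `numbers.append('U')` → numbers = ['F', 'U'].
4. `raise ValueError()` raises ValueError; propagates to outer try.
5. Outer `except ValueError` matches → `numbers.append('J')` → numbers = ['F', 'U', 'J'].
Result: ['F', 'U', 'J']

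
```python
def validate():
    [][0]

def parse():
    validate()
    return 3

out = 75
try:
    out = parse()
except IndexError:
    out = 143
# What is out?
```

Step-by-step execution trace:
1. out starts at 75.
2. try: `parse()` calls `validate()`.
3. `validate()` evaluates `[][0]`, which raises IndexError; it propagates through parse (uncaught).
4. `return 3` in parse is not reached; the assignment to out does not complete.
5. `except IndexError` matches → out = 143.
Result: 143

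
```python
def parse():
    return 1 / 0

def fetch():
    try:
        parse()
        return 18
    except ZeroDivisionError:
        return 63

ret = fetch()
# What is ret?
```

Step-by-step execution trace:
1. `fetch()` calls `parse()`.
2. `parse()` evaluates `1 / 0`, which raises ZeroDivisionError; it propagates to the caller.
3. `return 18` is not reached.
4. `except ZeroDivisionError` in fetch matches → returns 63.
5. ret = 63.
Result: 63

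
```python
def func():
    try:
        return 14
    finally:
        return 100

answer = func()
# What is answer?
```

Step-by-step execution trace:
1. `func()` enters try: `return 14` sets pending return value 14.
2. Before returning, `finally: return 100` runs and overrides the pending return.
3. func() returns 100 → answer = 100.
Result: 100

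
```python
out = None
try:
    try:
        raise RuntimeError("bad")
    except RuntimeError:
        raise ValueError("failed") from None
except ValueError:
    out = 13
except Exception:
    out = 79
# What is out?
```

Step-by-step execution trace:
1. Inner try raises RuntimeError; inner `except RuntimeError` catches it.
2. `raise ValueError(...) from None` raises ValueError (from None suppresses __context__, but the active exception is still ValueError).
3. Outer `except ValueError` matches → out = 13.
4. `except Exception` is not reached.
Result: 13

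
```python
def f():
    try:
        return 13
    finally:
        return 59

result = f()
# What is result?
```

Step-by-step execution trace:
1. `f()` enters try: `return 13` sets pending return value 13.
2. Before returning, `finally: return 59` runs and overrides the pending return.
3. f() returns 59 → result = 59.
Result: 59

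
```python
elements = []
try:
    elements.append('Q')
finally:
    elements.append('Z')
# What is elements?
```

Step-by-step execution trace:
1. try: `elements.append('Q')` → elements = ['Q'].
2. The try body completes without raising.
3. finally always runs: `elements.append('Z')` → elements = ['Q', 'Z'].
Result: ['Q', 'Z']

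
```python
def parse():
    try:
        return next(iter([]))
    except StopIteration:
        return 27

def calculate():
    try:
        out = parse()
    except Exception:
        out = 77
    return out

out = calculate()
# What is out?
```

Step-by-step execution trace:
1. `calculate()` calls `parse()`.
2. In parse: `next(iter([]))` raises StopIteration; `except StopIteration` catches it → returns 27.
3. In calculate: `out = parse()` → out = 27. No exception reaches calculate.
4. `except Exception` is skipped; calculate returns 27.
5. out = 27.
Result: 27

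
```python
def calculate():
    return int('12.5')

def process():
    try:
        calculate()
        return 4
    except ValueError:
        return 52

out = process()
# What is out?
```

Step-by-step execution trace:
1. `process()` calls `calculate()`.
2. `calculate()` evaluates `int('12.5')`, which raises ValueError; it propagates to the caller.
3. `return 4` is not reached.
4. `except ValueError` in process matches → returns 52.
5. out = 52.
Result: 52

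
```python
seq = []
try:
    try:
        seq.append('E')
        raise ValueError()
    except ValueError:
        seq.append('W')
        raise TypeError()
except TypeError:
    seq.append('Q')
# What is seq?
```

Step-by-step execution trace:
1. Inner try: `seq.append('E')` → seq = ['E'].
2. `raise ValueError()` raises ValueError.
3. Inner `except ValueError` matches → `seq.append('W')` → seq = ['E', 'W'].
4. `raise TypeError()` raises TypeError; propagates to outer try.
5. Outer `except TypeError` matches → `seq.append('Q')` → seq = ['E', 'W', 'Q'].
Result: ['E', 'W', 'Q']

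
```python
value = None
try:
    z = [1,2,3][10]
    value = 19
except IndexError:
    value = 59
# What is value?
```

Step-by-step execution trace:
1. `z = [1,2,3][10]` raises IndexError.
2. `value = 19` is not reached.
3. `except IndexError` matches → value = 59.
Result: 59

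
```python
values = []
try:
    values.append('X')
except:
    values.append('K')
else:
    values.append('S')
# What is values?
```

Step-by-step execution trace:
1. try: `values.append('X')` → values = ['X']. No exception raised.
2. `except` is skipped.
3. `else` runs (try completed without exception): `values.append('S')` → values = ['X', 'S'].
Result: ['X', 'S']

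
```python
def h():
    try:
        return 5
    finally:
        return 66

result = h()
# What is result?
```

Step-by-step execution trace:
1. `h()` enters try: `return 5` sets pending return value 5.
2. Before returning, `finally: return 66` runs and overrides the pending return.
3. h() returns 66 → result = 66.
Result: 66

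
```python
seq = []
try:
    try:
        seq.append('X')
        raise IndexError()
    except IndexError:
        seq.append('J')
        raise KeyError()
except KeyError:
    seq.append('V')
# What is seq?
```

Step-by-step execution trace:
1. Inner try: `seq.append('X')` → seq = ['X'].
2. `raise IndexError()` raises IndexError.
3. Inner `except IndexError` matches → `seq.append('J')` → seq = ['X', 'J'].
4. `raise KeyError()` raises KeyError; propagates to outer try.
5. Outer `except KeyError` matches → `seq.append('V')` → seq = ['X', 'J', 'V'].
Result: ['X', 'J', 'V']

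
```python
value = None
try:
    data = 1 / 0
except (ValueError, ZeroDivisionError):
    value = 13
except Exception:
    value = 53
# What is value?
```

Step-by-step execution trace:
1. `data = 1 / 0` raises ZeroDivisionError.
2. `except (ValueError, ZeroDivisionError)` matches (ZeroDivisionError is in the tuple) → value = 13.
3. `except Exception` is not reached.
Result: 13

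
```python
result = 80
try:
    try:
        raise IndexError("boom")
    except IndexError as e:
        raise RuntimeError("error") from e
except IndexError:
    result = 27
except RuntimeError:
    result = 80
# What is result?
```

Step-by-step execution trace:
1. Inner try raises IndexError; inner `except IndexError as e` catches it.
2. `raise RuntimeError(...) from e` raises RuntimeError (IndexError is attached as __cause__, but only RuntimeError is active).
3. Outer `except IndexError` does not match RuntimeError; skipped.
4. Outer `except RuntimeError` matches → result = 80.
Result: 80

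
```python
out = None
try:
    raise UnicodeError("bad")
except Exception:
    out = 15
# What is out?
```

Step-by-step execution trace:
1. `raise UnicodeError(...)` raises UnicodeError.
2. `except Exception` matches (UnicodeError is a subclass of Exception) → out = 15.
Result: 15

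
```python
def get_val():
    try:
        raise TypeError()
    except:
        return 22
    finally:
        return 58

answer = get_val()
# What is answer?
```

Step-by-step execution trace:
1. `get_val()` enters try: `raise TypeError()` raises TypeError.
2. bare `except` matches → `return 22` sets pending return value 22.
3. Before returning, `finally: return 58` runs and overrides the pending return.
4. get_val() returns 58 → answer = 58.
Result: 58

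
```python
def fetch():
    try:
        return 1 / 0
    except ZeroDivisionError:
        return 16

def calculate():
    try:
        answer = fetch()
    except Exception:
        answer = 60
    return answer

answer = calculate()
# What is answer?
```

Step-by-step execution trace:
1. `calculate()` calls `fetch()`.
2. In fetch: `1 / 0` raises ZeroDivisionError; `except ZeroDivisionError` catches it → returns 16.
3. In calculate: `answer = fetch()` → answer = 16. No exception reaches calculate.
4. `except Exception` is skipped; calculate returns 16.
5. answer = 16.
Result: 16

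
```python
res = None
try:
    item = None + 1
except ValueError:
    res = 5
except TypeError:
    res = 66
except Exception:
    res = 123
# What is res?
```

Step-by-step execution trace:
1. `item = None + 1` raises TypeError.
2. `except ValueError` does not match TypeError; skipped.
3. `except TypeError` matches → res = 66.
4. Remaining except clauses are skipped.
Result: 66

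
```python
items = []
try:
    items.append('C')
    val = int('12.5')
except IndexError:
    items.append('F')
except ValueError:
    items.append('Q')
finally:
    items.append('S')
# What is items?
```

Step-by-step execution trace:
1. try: `items.append('C')` → items = ['C'].
2. `val = int('12.5')` raises ValueError.
3. `except IndexError` does not match ValueError; skipped.
4. `except ValueError` matches → `items.append('Q')` → items = ['C', 'Q'].
5. finally always runs: `items.append('S')` → items = ['C', 'Q', 'S'].
Result: ['C', 'Q', 'S']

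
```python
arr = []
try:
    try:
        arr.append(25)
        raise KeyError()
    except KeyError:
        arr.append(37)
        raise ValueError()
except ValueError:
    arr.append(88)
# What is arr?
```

Step-by-step execution trace:
1. Inner try: `arr.append(25)` → arr = [25].
2. `raise KeyError()` raises KeyError.
3. Inner `except KeyError` matches → `arr.append(37)` → arr = [25, 37].
4. `raise ValueError()` raises ValueError; propagates to outer try.
5. Outer `except ValueError` matches → `arr.append(88)` → arr = [25, 37, 88].
Result: [25, 37, 88]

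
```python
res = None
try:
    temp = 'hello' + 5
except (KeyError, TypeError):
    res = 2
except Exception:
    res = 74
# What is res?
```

Step-by-step execution trace:
1. `temp = 'hello' + 5` raises TypeError.
2. `except (KeyError, TypeError)` matches (TypeError is in the tuple) → res = 2.
3. `except Exception` is not reached.
Result: 2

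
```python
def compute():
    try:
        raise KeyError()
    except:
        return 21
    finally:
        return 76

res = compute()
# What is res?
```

Step-by-step execution trace:
1. `compute()` enters try: `raise KeyError()` raises KeyError.
2. bare `except` matches → `return 21` sets pending return value 21.
3. Before returning, `finally: return 76` runs and overrides the pending return.
4. compute() returns 76 → res = 76.
Result: 76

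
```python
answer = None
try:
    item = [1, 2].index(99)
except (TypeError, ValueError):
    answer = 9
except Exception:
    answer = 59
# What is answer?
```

Step-by-step execution trace:
1. `item = [1, 2].index(99)` raises ValueError.
2. `except (TypeError, ValueError)` matches (ValueError is in the tuple) → answer = 9.
3. `except Exception` is not reached.
Result: 9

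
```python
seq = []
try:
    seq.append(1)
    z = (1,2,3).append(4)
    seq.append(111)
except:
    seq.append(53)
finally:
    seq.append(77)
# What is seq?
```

Step-by-step execution trace:
1. try: `seq.append(1)` → seq = [1].
2. `z = (1,2,3).append(4)` raises AttributeError; `seq.append(111)` is not reached.
3. bare `except` matches → `seq.append(53)` → seq = [1, 53].
4. finally always runs: `seq.append(77)` → seq = [1, 53, 77].
Result: [1, 53, 77]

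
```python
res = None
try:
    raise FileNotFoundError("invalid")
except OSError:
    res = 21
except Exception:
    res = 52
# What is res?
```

Step-by-step execution trace:
1. `raise FileNotFoundError(...)` raises FileNotFoundError.
2. `except OSError` matches (FileNotFoundError is a subclass of OSError) → res = 21.
3. `except Exception` is not reached.
Result: 21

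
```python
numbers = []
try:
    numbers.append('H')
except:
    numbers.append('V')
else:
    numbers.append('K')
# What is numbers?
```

Step-by-step execution trace:
1. try: `numbers.append('H')` → numbers = ['H']. No exception raised.
2. `except` is skipped.
3. `else` runs (try completed without exception): `numbers.append('K')` → numbers = ['H', 'K'].
Result: ['H', 'K']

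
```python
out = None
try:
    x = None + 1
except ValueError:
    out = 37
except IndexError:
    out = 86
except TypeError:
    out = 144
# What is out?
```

Step-by-step execution trace:
1. `x = None + 1` raises TypeError.
2. `except ValueError` does not match TypeError; skipped.
3. `except IndexError` does not match TypeError; skipped.
4. `except TypeError` matches → out = 144.
Result: 144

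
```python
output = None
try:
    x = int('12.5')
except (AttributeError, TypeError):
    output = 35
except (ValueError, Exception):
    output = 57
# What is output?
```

Step-by-step execution trace:
1. `x = int('12.5')` raises ValueError.
2. `except (AttributeError, TypeError)` does not match ValueError; skipped.
3. `except (ValueError, Exception)` matches (ValueError is in the tuple) → output = 57.
Result: 57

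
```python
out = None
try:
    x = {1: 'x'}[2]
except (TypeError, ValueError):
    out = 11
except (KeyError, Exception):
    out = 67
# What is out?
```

Step-by-step execution trace:
1. `x = {1: 'x'}[2]` raises KeyError.
2. `except (TypeError, ValueError)` does not match KeyError; skipped.
3. `except (KeyError, Exception)` matches (KeyError is in the tuple) → out = 67.
Result: 67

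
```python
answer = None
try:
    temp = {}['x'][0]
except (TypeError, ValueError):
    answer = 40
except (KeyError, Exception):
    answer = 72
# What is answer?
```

Step-by-step execution trace:
1. `temp = {}['x'][0]` raises KeyError.
2. `except (TypeError, ValueError)` does not match KeyError; skipped.
3. `except (KeyError, Exception)` matches (KeyError is in the tuple) → answer = 72.
Result: 72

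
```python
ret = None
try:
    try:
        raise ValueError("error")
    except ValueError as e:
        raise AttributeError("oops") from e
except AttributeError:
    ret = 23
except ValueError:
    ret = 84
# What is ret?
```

Step-by-step execution trace:
1. Inner try raises ValueError; inner `except ValueError as e` catches it.
2. `raise AttributeError(...) from e` raises AttributeError (ValueError is attached as __cause__, but only AttributeError is active).
3. Outer `except AttributeError` matches → ret = 23.
4. `except ValueError` is not reached.
Result: 23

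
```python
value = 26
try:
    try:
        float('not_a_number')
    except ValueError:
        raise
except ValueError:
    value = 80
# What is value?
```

Step-by-step execution trace:
1. Inner try: `float('not_a_number')` raises ValueError.
2. Inner `except ValueError` matches; bare `raise` re-raises the same ValueError.
3. Outer `except ValueError` matches → value = 80.
Result: 80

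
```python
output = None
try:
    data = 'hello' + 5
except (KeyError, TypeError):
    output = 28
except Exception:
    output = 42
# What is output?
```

Step-by-step execution trace:
1. `data = 'hello' + 5` raises TypeError.
2. `except (KeyError, TypeError)` matches (TypeError is in the tuple) → output = 28.
3. `except Exception` is not reached.
Result: 28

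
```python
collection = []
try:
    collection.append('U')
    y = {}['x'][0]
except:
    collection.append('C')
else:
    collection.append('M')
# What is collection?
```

Step-by-step execution trace:
1. try: `collection.append('U')` → collection = ['U'].
2. `y = {}['x'][0]` raises KeyError.
3. bare `except` matches → `collection.append('C')` → collection = ['U', 'C'].
4. `else` is skipped (an exception was raised).
Result: ['U', 'C']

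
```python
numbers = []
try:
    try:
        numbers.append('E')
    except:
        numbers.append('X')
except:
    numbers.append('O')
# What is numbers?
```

Step-by-step execution trace:
1. Inner try: `numbers.append('E')` → numbers = ['E']. No exception raised.
2. Inner `except` is skipped.
3. Inner try completes normally; outer `except` is skipped.
Result: ['E']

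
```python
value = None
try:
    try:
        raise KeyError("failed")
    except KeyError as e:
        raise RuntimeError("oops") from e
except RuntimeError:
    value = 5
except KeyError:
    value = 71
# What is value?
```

Step-by-step execution trace:
1. Inner try raises KeyError; inner `except KeyError as e` catches it.
2. `raise RuntimeError(...) from e` raises RuntimeError (KeyError is attached as __cause__, but only RuntimeError is active).
3. Outer `except RuntimeError` matches → value = 5.
4. `except KeyError` is not reached.
Result: 5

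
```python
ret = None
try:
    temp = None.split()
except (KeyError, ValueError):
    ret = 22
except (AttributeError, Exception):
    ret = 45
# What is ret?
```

Step-by-step execution trace:
1. `temp = None.split()` raises AttributeError.
2. `except (KeyError, ValueError)` does not match AttributeError; skipped.
3. `except (AttributeError, Exception)` matches (AttributeError is in the tuple) → ret = 45.
Result: 45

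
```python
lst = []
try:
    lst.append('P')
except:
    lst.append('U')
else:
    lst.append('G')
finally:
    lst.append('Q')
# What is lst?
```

Step-by-step execution trace:
1. try: `lst.append('P')` → lst = ['P']. No exception raised.
2. `except` is skipped.
3. `else` runs: `lst.append('G')` → lst = ['P', 'G'].
4. `finally` always runs: `lst.append('Q')` → lst = ['P', 'G', 'Q'].
Result: ['P', 'G', 'Q']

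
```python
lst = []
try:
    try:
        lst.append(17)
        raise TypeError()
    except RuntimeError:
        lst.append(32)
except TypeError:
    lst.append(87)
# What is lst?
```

Step-by-step execution trace:
1. Inner try: `lst.append(17)` → lst = [17].
2. `raise TypeError()` raises TypeError.
3. Inner `except RuntimeError` does not match TypeError; exception propagates to outer try.
4. Outer `except TypeError` matches → `lst.append(87)` → lst = [17, 87].
Result: [17, 87]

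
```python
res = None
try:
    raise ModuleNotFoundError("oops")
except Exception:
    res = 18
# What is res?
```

Step-by-step execution trace:
1. `raise ModuleNotFoundError(...)` raises ModuleNotFoundError.
2. `except Exception` matches (ModuleNotFoundError is a subclass of Exception) → res = 18.
Result: 18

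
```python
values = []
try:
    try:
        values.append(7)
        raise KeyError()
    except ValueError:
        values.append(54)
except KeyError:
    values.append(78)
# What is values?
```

Step-by-step execution trace:
1. Inner try: `values.append(7)` → values = [7].
2. `raise KeyError()` raises KeyError.
3. Inner `except ValueError` does not match KeyError; exception propagates to outer try.
4. Outer `except KeyError` matches → `values.append(78)` → values = [7, 78].
Result: [7, 78]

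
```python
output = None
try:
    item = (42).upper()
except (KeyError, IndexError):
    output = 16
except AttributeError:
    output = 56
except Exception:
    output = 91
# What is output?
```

Step-by-step execution trace:
1. `item = (42).upper()` raises AttributeError.
2. `except (KeyError, IndexError)` does not match AttributeError; skipped.
3. `except AttributeError` matches (exact type match) → output = 56.
4. `except Exception` is not reached.
Result: 56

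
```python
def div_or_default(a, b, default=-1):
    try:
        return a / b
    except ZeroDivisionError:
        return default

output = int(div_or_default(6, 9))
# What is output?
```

Step-by-step execution trace:
1. `div_or_default(6, 9)` enters try: `return 6 / 9` → returns 0.6666666666666666. No exception raised.
2. `except ZeroDivisionError` is skipped.
3. `int(0.6666666666666666)` → 0 → output = 0.
Result: 0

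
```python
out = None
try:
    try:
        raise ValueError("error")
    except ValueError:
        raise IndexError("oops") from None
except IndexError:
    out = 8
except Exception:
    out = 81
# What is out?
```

Step-by-step execution trace:
1. Inner try raises ValueError; inner `except ValueError` catches it.
2. `raise IndexError(...) from None` raises IndexError (from None suppresses __context__, but the active exception is still IndexError).
3. Outer `except IndexError` matches → out = 8.
4. `except Exception` is not reached.
Result: 8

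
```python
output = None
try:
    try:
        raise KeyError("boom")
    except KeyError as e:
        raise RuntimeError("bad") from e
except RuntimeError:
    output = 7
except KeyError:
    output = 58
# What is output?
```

Step-by-step execution trace:
1. Inner try raises KeyError; inner `except KeyError as e` catches it.
2. `raise RuntimeError(...) from e` raises RuntimeError (KeyError is attached as __cause__, but only RuntimeError is active).
3. Outer `except RuntimeError` matches → output = 7.
4. `except KeyError` is not reached.
Result: 7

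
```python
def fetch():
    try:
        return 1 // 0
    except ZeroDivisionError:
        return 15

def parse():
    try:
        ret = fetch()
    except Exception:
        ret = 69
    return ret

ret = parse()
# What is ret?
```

Step-by-step execution trace:
1. `parse()` calls `fetch()`.
2. In fetch: `1 // 0` raises ZeroDivisionError; `except ZeroDivisionError` catches it → returns 15.
3. In parse: `ret = fetch()` → ret = 15. No exception reaches parse.
4. `except Exception` is skipped; parse returns 15.
5. ret = 15.
Result: 15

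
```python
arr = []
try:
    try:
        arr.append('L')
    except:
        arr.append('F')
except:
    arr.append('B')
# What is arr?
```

Step-by-step execution trace:
1. Inner try: `arr.append('L')` → arr = ['L']. No exception raised.
2. Inner `except` is skipped.
3. Inner try completes normally; outer `except` is skipped.
Result: ['L']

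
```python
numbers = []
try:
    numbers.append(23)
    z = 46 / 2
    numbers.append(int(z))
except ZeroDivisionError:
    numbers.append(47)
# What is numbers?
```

Step-by-step execution trace:
1. try: `numbers.append(23)` → numbers = [23].
2. `z = 46 / 2` → z = 23.0. No exception raised.
3. `numbers.append(int(z))` → numbers = [23, 23].
4. `except ZeroDivisionError` is skipped (no exception was raised).
Result: [23, 23]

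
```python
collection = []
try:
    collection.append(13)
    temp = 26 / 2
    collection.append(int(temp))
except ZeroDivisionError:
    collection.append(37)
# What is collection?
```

Step-by-step execution trace:
1. try: `collection.append(13)` → collection = [13].
2. `temp = 26 / 2` → temp = 13.0. No exception raised.
3. `collection.append(int(temp))` → collection = [13, 13].
4. `except ZeroDivisionError` is skipped (no exception was raised).
Result: [13, 13]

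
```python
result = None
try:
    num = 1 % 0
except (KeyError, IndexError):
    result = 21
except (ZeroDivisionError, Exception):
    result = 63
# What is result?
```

Step-by-step execution trace:
1. `num = 1 % 0` raises ZeroDivisionError.
2. `except (KeyError, IndexError)` does not match ZeroDivisionError; skipped.
3. `except (ZeroDivisionError, Exception)` matches (ZeroDivisionError is in the tuple) → result = 63.
Result: 63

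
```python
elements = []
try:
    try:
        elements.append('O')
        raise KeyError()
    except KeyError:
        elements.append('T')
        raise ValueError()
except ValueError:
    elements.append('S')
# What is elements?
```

Step-by-step execution trace:
1. Inner try: `elements.append('O')` → elements = ['O'].
2. `raise KeyError()` raises KeyError.
3. Inner `except KeyError` matches → `elements.append('T')` → elements = ['O', 'T'].
4. `raise ValueError()` raises ValueError; propagates to outer try.
5. Outer `except ValueError` matches → `elements.append('S')` → elements = ['O', 'T', 'S'].
Result: ['O', 'T', 'S']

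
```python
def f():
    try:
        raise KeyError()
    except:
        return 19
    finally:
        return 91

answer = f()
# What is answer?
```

Step-by-step execution trace:
1. `f()` enters try: `raise KeyError()` raises KeyError.
2. bare `except` matches → `return 19` sets pending return value 19.
3. Before returning, `finally: return 91` runs and overrides the pending return.
4. f() returns 91 → answer = 91.
Result: 91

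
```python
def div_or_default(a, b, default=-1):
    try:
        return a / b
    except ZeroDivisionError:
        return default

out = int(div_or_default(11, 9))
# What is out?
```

Step-by-step execution trace:
1. `div_or_default(11, 9)` enters try: `return 11 / 9` → returns 1.2222222222222223. No exception raised.
2. `except ZeroDivisionError` is skipped.
3. `int(1.2222222222222223)` → 1 → out = 1.
Result: 1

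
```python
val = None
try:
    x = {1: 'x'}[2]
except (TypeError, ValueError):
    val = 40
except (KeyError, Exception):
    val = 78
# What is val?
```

Step-by-step execution trace:
1. `x = {1: 'x'}[2]` raises KeyError.
2. `except (TypeError, ValueError)` does not match KeyError; skipped.
3. `except (KeyError, Exception)` matches (KeyError is in the tuple) → val = 78.
Result: 78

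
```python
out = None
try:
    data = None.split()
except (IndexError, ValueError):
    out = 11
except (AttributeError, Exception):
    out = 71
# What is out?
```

Step-by-step execution trace:
1. `data = None.split()` raises AttributeError.
2. `except (IndexError, ValueError)` does not match AttributeError; skipped.
3. `except (AttributeError, Exception)` matches (AttributeError is in the tuple) → out = 71.
Result: 71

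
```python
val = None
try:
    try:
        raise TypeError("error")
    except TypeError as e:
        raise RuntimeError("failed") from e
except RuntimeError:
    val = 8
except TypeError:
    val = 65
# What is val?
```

Step-by-step execution trace:
1. Inner try raises TypeError; inner `except TypeError as e` catches it.
2. `raise RuntimeError(...) from e` raises RuntimeError (TypeError is attached as __cause__, but only RuntimeError is active).
3. Outer `except RuntimeError` matches → val = 8.
4. `except TypeError` is not reached.
Result: 8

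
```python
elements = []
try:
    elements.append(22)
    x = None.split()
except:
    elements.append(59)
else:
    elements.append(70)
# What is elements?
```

Step-by-step execution trace:
1. try: `elements.append(22)` → elements = [22].
2. `x = None.split()` raises AttributeError.
3. bare `except` matches → `elements.append(59)` → elements = [22, 59].
4. `else` is skipped (an exception was raised).
Result: [22, 59]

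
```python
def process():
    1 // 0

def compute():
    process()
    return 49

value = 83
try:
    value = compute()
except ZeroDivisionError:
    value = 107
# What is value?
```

Step-by-step execution trace:
1. value starts at 83.
2. try: `compute()` calls `process()`.
3. `process()` evaluates `1 // 0`, which raises ZeroDivisionError; it propagates through compute (uncaught).
4. `return 49` in compute is not reached; the assignment to value does not complete.
5. `except ZeroDivisionError` matches → value = 107.
Result: 107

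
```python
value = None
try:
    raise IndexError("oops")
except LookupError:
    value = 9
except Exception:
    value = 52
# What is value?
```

Step-by-step execution trace:
1. `raise IndexError(...)` raises IndexError.
2. `except LookupError` matches (IndexError is a subclass of LookupError) → value = 9.
3. `except Exception` is not reached.
Result: 9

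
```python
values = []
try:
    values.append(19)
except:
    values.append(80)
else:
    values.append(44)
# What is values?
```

Step-by-step execution trace:
1. try: `values.append(19)` → values = [19]. No exception raised.
2. `except` is skipped.
3. `else` runs (try completed without exception): `values.append(44)` → values = [19, 44].
Result: [19, 44]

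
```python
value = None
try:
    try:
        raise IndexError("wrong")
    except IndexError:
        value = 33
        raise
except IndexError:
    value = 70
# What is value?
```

Step-by-step execution trace:
1. Inner try: `raise IndexError("wrong")` raises IndexError.
2. Inner `except IndexError` matches → value = 33.
3. bare `raise` re-raises the same IndexError.
4. Outer `except IndexError` matches → value = 70.
Result: 70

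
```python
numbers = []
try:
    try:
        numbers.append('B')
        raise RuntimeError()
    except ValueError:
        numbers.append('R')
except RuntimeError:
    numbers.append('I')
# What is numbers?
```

Step-by-step execution trace:
1. Inner try: `numbers.append('B')` → numbers = ['B'].
2. `raise RuntimeError()` raises RuntimeError.
3. Inner `except ValueError` does not match RuntimeError; exception propagates to outer try.
4. Outer `except RuntimeError` matches → `numbers.append('I')` → numbers = ['B', 'I'].
Result: ['B', 'I']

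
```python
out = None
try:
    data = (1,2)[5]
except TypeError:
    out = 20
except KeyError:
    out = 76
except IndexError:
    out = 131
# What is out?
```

Step-by-step execution trace:
1. `data = (1,2)[5]` raises IndexError.
2. `except TypeError` does not match IndexError; skipped.
3. `except KeyError` does not match IndexError; skipped.
4. `except IndexError` matches → out = 131.
Result: 131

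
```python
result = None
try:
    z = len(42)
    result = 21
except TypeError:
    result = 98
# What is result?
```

Step-by-step execution trace:
1. `z = len(42)` raises TypeError.
2. `result = 21` is not reached.
3. `except TypeError` matches → result = 98.
Result: 98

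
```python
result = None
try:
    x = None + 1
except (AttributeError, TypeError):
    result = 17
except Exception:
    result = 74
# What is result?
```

Step-by-step execution trace:
1. `x = None + 1` raises TypeError.
2. `except (AttributeError, TypeError)` matches (TypeError is in the tuple) → result = 17.
3. `except Exception` is not reached.
Result: 17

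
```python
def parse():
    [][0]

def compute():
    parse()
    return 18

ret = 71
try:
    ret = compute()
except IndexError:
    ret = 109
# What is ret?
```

Step-by-step execution trace:
1. ret starts at 71.
2. try: `compute()` calls `parse()`.
3. `parse()` evaluates `[][0]`, which raises IndexError; it propagates through compute (uncaught).
4. `return 18` in compute is not reached; the assignment to ret does not complete.
5. `except IndexError` matches → ret = 109.
Result: 109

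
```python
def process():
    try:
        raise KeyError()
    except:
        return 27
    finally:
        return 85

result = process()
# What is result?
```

Step-by-step execution trace:
1. `process()` enters try: `raise KeyError()` raises KeyError.
2. bare `except` matches → `return 27` sets pending return value 27.
3. Before returning, `finally: return 85` runs and overrides the pending return.
4. process() returns 85 → result = 85.
Result: 85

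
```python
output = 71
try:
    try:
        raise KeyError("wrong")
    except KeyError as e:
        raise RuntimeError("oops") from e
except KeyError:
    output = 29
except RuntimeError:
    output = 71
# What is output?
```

Step-by-step execution trace:
1. Inner try raises KeyError; inner `except KeyError as e` catches it.
2. `raise RuntimeError(...) from e` raises RuntimeError (KeyError is attached as __cause__, but only RuntimeError is active).
3. Outer `except KeyError` does not match RuntimeError; skipped.
4. Outer `except RuntimeError` matches → output = 71.
Result: 71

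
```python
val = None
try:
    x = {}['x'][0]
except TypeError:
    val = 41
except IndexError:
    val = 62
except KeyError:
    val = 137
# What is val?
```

Step-by-step execution trace:
1. `x = {}['x'][0]` raises KeyError.
2. `except TypeError` does not match KeyError; skipped.
3. `except IndexError` does not match KeyError; skipped.
4. `except KeyError` matches → val = 137.
Result: 137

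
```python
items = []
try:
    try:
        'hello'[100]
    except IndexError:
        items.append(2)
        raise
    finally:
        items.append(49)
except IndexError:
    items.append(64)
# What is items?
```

Step-by-step execution trace:
1. Inner try: `'hello'[100]` raises IndexError.
2. Inner `except IndexError` matches → `items.append(2)` → items = [2].
3. bare `raise` re-raises IndexError.
4. Inner `finally` runs during unwinding: `items.append(49)` → items = [2, 49].
5. Outer `except IndexError` matches → `items.append(64)` → items = [2, 49, 64].
Result: [2, 49, 64]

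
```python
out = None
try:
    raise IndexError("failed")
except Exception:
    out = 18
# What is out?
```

Step-by-step execution trace:
1. `raise IndexError(...)` raises IndexError.
2. `except Exception` matches (IndexError is a subclass of Exception) → out = 18.
Result: 18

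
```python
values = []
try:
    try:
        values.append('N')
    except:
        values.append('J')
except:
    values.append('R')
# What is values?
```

Step-by-step execution trace:
1. Inner try: `values.append('N')` → values = ['N']. No exception raised.
2. Inner `except` is skipped.
3. Inner try completes normally; outer `except` is skipped.
Result: ['N']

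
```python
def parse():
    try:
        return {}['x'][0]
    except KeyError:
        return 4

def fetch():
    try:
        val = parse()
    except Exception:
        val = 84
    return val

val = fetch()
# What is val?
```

Step-by-step execution trace:
1. `fetch()` calls `parse()`.
2. In parse: `{}['x'][0]` raises KeyError; `except KeyError` catches it → returns 4.
3. In fetch: `val = parse()` → val = 4. No exception reaches fetch.
4. `except Exception` is skipped; fetch returns 4.
5. val = 4.
Result: 4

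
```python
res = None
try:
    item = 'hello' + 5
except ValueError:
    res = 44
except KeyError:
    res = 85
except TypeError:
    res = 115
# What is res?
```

Step-by-step execution trace:
1. `item = 'hello' + 5` raises TypeError.
2. `except ValueError` does not match TypeError; skipped.
3. `except KeyError` does not match TypeError; skipped.
4. `except TypeError` matches → res = 115.
Result: 115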